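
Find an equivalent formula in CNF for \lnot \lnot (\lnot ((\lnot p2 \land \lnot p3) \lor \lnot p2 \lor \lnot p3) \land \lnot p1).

p2 \land p3 \land \lnot p1

\lnot \lnot (\lnot ((\lnot p2 \land \lnot p3) \lor \lnot p2 \lor \lnot p3) \land \lnot p1)
≡ \lnot ((\lnot p2 \land \lnot p3) \lor \lnot p2 \lor \lnot p3) \land \lnot p1
≡ \lnot (\lnot p2 \land \lnot p3) \land \lnot \lnot p2 \land \lnot \lnot p3 \land \lnot p1
≡ (\lnot \lnot p2 \lor \lnot \lnot p3) \land \lnot \lnot p2 \land \lnot \lnot p3 \land \lnot p1
≡ (p2 \lor \lnot \lnot p3) \land \lnot \lnot p2 \land \lnot \lnot p3 \land \lnot p1
≡ (p2 \lor p3) \land \lnot \lnot p2 \land \lnot \lnot p3 \land \lnot p1
≡ (p2 \lor p3) \land p2 \land \lnot \lnot p3 \land \lnot p1
≡ (p2 \lor p3) \land p2 \land p3 \land \lnot p1
≡ p2 \land p3 \land \lnot p1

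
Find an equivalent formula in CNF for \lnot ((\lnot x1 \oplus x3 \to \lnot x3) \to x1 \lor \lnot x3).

\lnot x1 \land x3

\lnot ((\lnot x1 \oplus x3 \to \lnot x3) \to x1 \lor \lnot x3)
≡ \lnot (\lnot (\lnot x1 \oplus x3 \to \lnot x3) \lor x1 \lor \lnot x3)   [eliminate \to]
≡ \lnot (\lnot (\lnot (\lnot x1 \oplus x3) \lor \lnot x3) \lor x1 \lor \lnot x3)   [eliminate \to]
≡ \lnot (\lnot (\lnot ((\lnot x1 \lor x3) \land \lnot (\lnot x1 \land x3)) \lor \lnot x3) \lor x1 \lor \lnot x3)   [expand \oplus]
≡ \lnot \lnot (\lnot ((\lnot x1 \lor x3) \land \lnot (\lnot x1 \land x3)) \lor \lnot x3) \land \lnot x1 \land \lnot \lnot x3   [De Morgan]
≡ (\lnot ((\lnot x1 \lor x3) \land \lnot (\lnot x1 \land x3)) \lor \lnot x3) \land \lnot x1 \land \lnot \lnot x3   [double negation]
≡ (\lnot (\lnot x1 \lor x3) \lor \lnot \lnot (\lnot x1 \land x3) \lor \lnot x3) \land \lnot x1 \land \lnot \lnot x3   [De Morgan]
≡ (\lnot \lnot x1 \land \lnot x3 \lor \lnot \lnot (\lnot x1 \land x3) \lor \lnot x3) \land \lnot x1 \land \lnot \lnot x3   [De Morgan]
≡ (x1 \land \lnot x3 \lor \lnot \lnot (\lnot x1 \land x3) \lor \lnot x3) \land \lnot x1 \land \lnot \lnot x3   [double negation]
≡ (x1 \land \lnot x3 \lor \lnot x1 \land x3 \lor \lnot x3) \land \lnot x1 \land \lnot \lnot x3   [double negation]
≡ (x1 \land \lnot x3 \lor \lnot x1 \land x3 \lor \lnot x3) \land \lnot x1 \land x3   [double negation]
≡ (x1 \lor \lnot x1 \lor \lnot x3) \land (x1 \lor x3 \lor \lnot x3) \land (\lnot x3 \lor \lnot x1 \lor \lnot x3) \land (\lnot x3 \lor x3 \lor \lnot x3) \land \lnot x1 \land x3   [distribute \lor over \land]
≡ \lnot x1 \land x3   [simplify]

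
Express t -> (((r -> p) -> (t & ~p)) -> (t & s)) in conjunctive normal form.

~t | p | s

t -> (((r -> p) -> (t & ~p)) -> (t & s))
≡ ~t | (((r -> p) -> (t & ~p)) -> (t & s))
≡ ~t | ~((r -> p) -> (t & ~p)) | (t & s)
≡ ~t | ~(~(r -> p) | (t & ~p)) | (t & s)
≡ ~t | ~(~(~r | p) | (t & ~p)) | (t & s)
≡ ~t | (~~(~r | p) & ~(t & ~p)) | (t & s)
≡ ~t | ((~r | p) & ~(t & ~p)) | (t & s)
≡ ~t | ((~r | p) & (~t | ~~p)) | (t & s)
≡ ~t | ((~r | p) & (~t | p)) | (t & s)
≡ (~t | ~r | p | t) & (~t | ~r | p | s) & (~t | ~t | p | t) & (~t | ~t | p | s)
≡ ~t | p | s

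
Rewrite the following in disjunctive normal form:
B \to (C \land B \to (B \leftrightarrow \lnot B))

B \to (C \land B \to (B \leftrightarrow \lnot B))
= \lnot B \lor (C \land B \to (B \leftrightarrow \lnot B))   — eliminate \to
= \lnot B \lor \lnot (C \land B) \lor (B \leftrightarrow \lnot B)   — eliminate \to
= \lnot B \lor \lnot (C \land B) \lor (B \to \lnot B) \land (\lnot B \to B)   — eliminate \leftrightarrow
= \lnot B \lor \lnot (C \land B) \lor (\lnot B \lor \lnot B) \land (\lnot B \to B)   — eliminate \to
= \lnot B \lor \lnot (C \land B) \lor (\lnot B \lor \lnot B) \land (\lnot \lnot B \lor B)   — eliminate \to
= \lnot B \lor \lnot C \lor \lnot B \lor (\lnot B \lor \lnot B) \land (\lnot \lnot B \lor B)   — De Morgan
= \lnot B \lor \lnot C \lor \lnot B \lor (\lnot B \lor \lnot B) \land (B \lor B)   — double negation
= \lnot B \lor \lnot C \lor \lnot B \lor \lnot B \land B \lor \lnot B \land B \lor \lnot B \land B \lor \lnot B \land B   — distribute \land over \lor
= \lnot B \lor \lnot C   — simplify

\lnot B \lor \lnot C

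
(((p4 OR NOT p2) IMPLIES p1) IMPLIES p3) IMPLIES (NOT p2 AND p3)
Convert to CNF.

(NOT p4 OR p1 OR NOT p2) AND (NOT p4 OR p1 OR p3) AND (p2 OR p1 OR p3) AND (NOT p3 OR NOT p2)

(((p4 OR NOT p2) IMPLIES p1) IMPLIES p3) IMPLIES (NOT p2 AND p3)
≡ NOT (((p4 OR NOT p2) IMPLIES p1) IMPLIES p3) OR (NOT p2 AND p3)   [eliminate IMPLIES]
≡ NOT (NOT ((p4 OR NOT p2) IMPLIES p1) OR p3) OR (NOT p2 AND p3)   [eliminate IMPLIES]
≡ NOT (NOT (NOT (p4 OR NOT p2) OR p1) OR p3) OR (NOT p2 AND p3)   [eliminate IMPLIES]
≡ (NOT NOT (NOT (p4 OR NOT p2) OR p1) AND NOT p3) OR (NOT p2 AND p3)   [De Morgan]
≡ ((NOT (p4 OR NOT p2) OR p1) AND NOT p3) OR (NOT p2 AND p3)   [double negation]
≡ (((NOT p4 AND NOT NOT p2) OR p1) AND NOT p3) OR (NOT p2 AND p3)   [De Morgan]
≡ (((NOT p4 AND p2) OR p1) AND NOT p3) OR (NOT p2 AND p3)   [double negation]
≡ (NOT p4 OR p1 OR NOT p2) AND (NOT p4 OR p1 OR p3) AND (p2 OR p1 OR NOT p2) AND (p2 OR p1 OR p3) AND (NOT p3 OR NOT p2) AND (NOT p3 OR p3)   [distribute OR over AND]
≡ (NOT p4 OR p1 OR NOT p2) AND (NOT p4 OR p1 OR p3) AND (p2 OR p1 OR p3) AND (NOT p3 OR NOT p2)   [simplify]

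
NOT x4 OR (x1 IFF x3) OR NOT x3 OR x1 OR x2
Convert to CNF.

NOT x4 OR (x1 IFF x3) OR NOT x3 OR x1 OR x2
≡ NOT x4 OR ((x1 IMPLIES x3) AND (x3 IMPLIES x1)) OR NOT x3 OR x1 OR x2   — eliminate IFF
≡ NOT x4 OR ((NOT x1 OR x3) AND (x3 IMPLIES x1)) OR NOT x3 OR x1 OR x2   — eliminate IMPLIES
≡ NOT x4 OR ((NOT x1 OR x3) AND (NOT x3 OR x1)) OR NOT x3 OR x1 OR x2   — eliminate IMPLIES
≡ (NOT x4 OR NOT x1 OR x3 OR NOT x3 OR x1 OR x2) AND (NOT x4 OR NOT x3 OR x1 OR NOT x3 OR x1 OR x2)   — distribute OR over AND
≡ NOT x4 OR NOT x3 OR x1 OR x2   — simplify

NOT x4 OR NOT x3 OR x1 OR x2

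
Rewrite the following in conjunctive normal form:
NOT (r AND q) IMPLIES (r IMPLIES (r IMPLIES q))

q OR NOT r

NOT (r AND q) IMPLIES (r IMPLIES (r IMPLIES q))
≡ NOT NOT (r AND q) OR (r IMPLIES (r IMPLIES q))   — eliminate IMPLIES
≡ NOT NOT (r AND q) OR NOT r OR (r IMPLIES q)   — eliminate IMPLIES
≡ NOT NOT (r AND q) OR NOT r OR NOT r OR q   — eliminate IMPLIES
≡ (r AND q) OR NOT r OR NOT r OR q   — double negation
≡ (r OR NOT r OR NOT r OR q) AND (q OR NOT r OR NOT r OR q)   — distribute OR over AND
≡ q OR NOT r   — simplify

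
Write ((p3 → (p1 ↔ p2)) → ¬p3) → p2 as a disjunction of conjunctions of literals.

(¬p1 ∧ ¬p2 ∧ p3) ∨ p2

((p3 → (p1 ↔ p2)) → ¬p3) → p2
⇔ ¬((p3 → (p1 ↔ p2)) → ¬p3) ∨ p2   [eliminate →]
⇔ ¬(¬(p3 → (p1 ↔ p2)) ∨ ¬p3) ∨ p2   [eliminate →]
⇔ ¬(¬(¬p3 ∨ (p1 ↔ p2)) ∨ ¬p3) ∨ p2   [eliminate →]
⇔ ¬(¬(¬p3 ∨ ((p1 → p2) ∧ (p2 → p1))) ∨ ¬p3) ∨ p2   [eliminate ↔]
⇔ ¬(¬(¬p3 ∨ ((¬p1 ∨ p2) ∧ (p2 → p1))) ∨ ¬p3) ∨ p2   [eliminate →]
⇔ ¬(¬(¬p3 ∨ ((¬p1 ∨ p2) ∧ (¬p2 ∨ p1))) ∨ ¬p3) ∨ p2   [eliminate →]
⇔ (¬¬(¬p3 ∨ ((¬p1 ∨ p2) ∧ (¬p2 ∨ p1))) ∧ ¬¬p3) ∨ p2   [De Morgan]
⇔ ((¬p3 ∨ ((¬p1 ∨ p2) ∧ (¬p2 ∨ p1))) ∧ ¬¬p3) ∨ p2   [double negation]
⇔ ((¬p3 ∨ ((¬p1 ∨ p2) ∧ (¬p2 ∨ p1))) ∧ p3) ∨ p2   [double negation]
⇔ (¬p3 ∧ p3) ∨ (¬p1 ∧ ¬p2 ∧ p3) ∨ (¬p1 ∧ p1 ∧ p3) ∨ (p2 ∧ ¬p2 ∧ p3) ∨ (p2 ∧ p1 ∧ p3) ∨ p2   [distribute ∧ over ∨]
⇔ (¬p1 ∧ ¬p2 ∧ p3) ∨ p2   [simplify]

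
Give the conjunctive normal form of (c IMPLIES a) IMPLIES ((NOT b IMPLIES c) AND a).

(c OR b) AND (c OR a)

(c IMPLIES a) IMPLIES ((NOT b IMPLIES c) AND a)
= NOT (c IMPLIES a) OR ((NOT b IMPLIES c) AND a)   [eliminate IMPLIES]
= NOT (NOT c OR a) OR ((NOT b IMPLIES c) AND a)   [eliminate IMPLIES]
= NOT (NOT c OR a) OR ((NOT NOT b OR c) AND a)   [eliminate IMPLIES]
= (NOT NOT c AND NOT a) OR ((NOT NOT b OR c) AND a)   [De Morgan]
= (c AND NOT a) OR ((NOT NOT b OR c) AND a)   [double negation]
= (c AND NOT a) OR ((b OR c) AND a)   [double negation]
= (c OR b OR c) AND (c OR a) AND (NOT a OR b OR c) AND (NOT a OR a)   [distribute OR over AND]
= (c OR b) AND (c OR a)   [simplify]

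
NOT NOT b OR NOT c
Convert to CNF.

b OR NOT c

NOT NOT b OR NOT c
= b OR NOT c   [double negation]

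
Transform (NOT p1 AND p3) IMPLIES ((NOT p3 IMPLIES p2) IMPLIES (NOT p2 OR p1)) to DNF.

p1 OR NOT p3 OR NOT p2

(NOT p1 AND p3) IMPLIES ((NOT p3 IMPLIES p2) IMPLIES (NOT p2 OR p1))
≡ NOT (NOT p1 AND p3) OR ((NOT p3 IMPLIES p2) IMPLIES (NOT p2 OR p1))   [eliminate IMPLIES]
≡ NOT (NOT p1 AND p3) OR NOT (NOT p3 IMPLIES p2) OR NOT p2 OR p1   [eliminate IMPLIES]
≡ NOT (NOT p1 AND p3) OR NOT (NOT NOT p3 OR p2) OR NOT p2 OR p1   [eliminate IMPLIES]
≡ NOT NOT p1 OR NOT p3 OR NOT (NOT NOT p3 OR p2) OR NOT p2 OR p1   [De Morgan]
≡ p1 OR NOT p3 OR NOT (NOT NOT p3 OR p2) OR NOT p2 OR p1   [double negation]
≡ p1 OR NOT p3 OR (NOT NOT NOT p3 AND NOT p2) OR NOT p2 OR p1   [De Morgan]
≡ p1 OR NOT p3 OR (NOT p3 AND NOT p2) OR NOT p2 OR p1   [double negation]
≡ p1 OR NOT p3 OR NOT p2   [simplify]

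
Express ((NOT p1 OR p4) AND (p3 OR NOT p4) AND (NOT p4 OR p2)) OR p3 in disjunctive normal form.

((NOT p1 OR p4) AND (p3 OR NOT p4) AND (NOT p4 OR p2)) OR p3
⇔ (NOT p1 AND p3 AND NOT p4) OR (NOT p1 AND p3 AND p2) OR (NOT p1 AND NOT p4 AND NOT p4) OR (NOT p1 AND NOT p4 AND p2) OR (p4 AND p3 AND NOT p4) OR (p4 AND p3 AND p2) OR (p4 AND NOT p4 AND NOT p4) OR (p4 AND NOT p4 AND p2) OR p3   [distribute AND over OR]
⇔ (NOT p1 AND NOT p4) OR p3   [simplify]

(NOT p1 AND NOT p4) OR p3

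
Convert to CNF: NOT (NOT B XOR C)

(B OR C) AND (NOT C OR NOT B)

NOT (NOT B XOR C)
≡ NOT ((NOT B OR C) AND NOT (NOT B AND C))
≡ NOT (NOT B OR C) OR NOT NOT (NOT B AND C)
≡ (NOT NOT B AND NOT C) OR NOT NOT (NOT B AND C)
≡ (B AND NOT C) OR NOT NOT (NOT B AND C)
≡ (B AND NOT C) OR (NOT B AND C)
≡ (B OR NOT B) AND (B OR C) AND (NOT C OR NOT B) AND (NOT C OR C)
≡ (B OR C) AND (NOT C OR NOT B)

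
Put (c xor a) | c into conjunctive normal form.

c | a

(c xor a) | c
⇔ ((c | a) & ~(c & a)) | c
⇔ ((c | a) & (~c | ~a)) | c
⇔ (c | a | c) & (~c | ~a | c)
⇔ c | a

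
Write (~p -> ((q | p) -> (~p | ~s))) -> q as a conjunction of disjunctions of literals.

(~p | q) & (q | p) & (s | q)

(~p -> ((q | p) -> (~p | ~s))) -> q
≡ ~(~p -> ((q | p) -> (~p | ~s))) | q   [eliminate ->]
≡ ~(~~p | ((q | p) -> (~p | ~s))) | q   [eliminate ->]
≡ ~(~~p | ~(q | p) | ~p | ~s) | q   [eliminate ->]
≡ (~~~p & ~~(q | p) & ~~p & ~~s) | q   [De Morgan]
≡ (~p & ~~(q | p) & ~~p & ~~s) | q   [double negation]
≡ (~p & (q | p) & ~~p & ~~s) | q   [double negation]
≡ (~p & (q | p) & p & ~~s) | q   [double negation]
≡ (~p & (q | p) & p & s) | q   [double negation]
≡ (~p | q) & (q | p | q) & (p | q) & (s | q)   [distribute | over &]
≡ (~p | q) & (q | p) & (s | q)   [simplify]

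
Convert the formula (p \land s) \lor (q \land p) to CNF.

p \land (s \lor q)

(p \land s) \lor (q \land p)
≡ (p \lor q) \land (p \lor p) \land (s \lor q) \land (s \lor p)   [distribute \lor over \land]
≡ p \land (s \lor q)   [simplify]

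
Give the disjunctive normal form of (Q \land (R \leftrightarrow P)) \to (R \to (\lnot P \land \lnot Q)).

(Q \land (R \leftrightarrow P)) \to (R \to (\lnot P \land \lnot Q))
≡ \lnot (Q \land (R \leftrightarrow P)) \lor (R \to (\lnot P \land \lnot Q))   [eliminate \to]
≡ \lnot (Q \land (R \to P) \land (P \to R)) \lor (R \to (\lnot P \land \lnot Q))   [eliminate \leftrightarrow]
≡ \lnot (Q \land (\lnot R \lor P) \land (P \to R)) \lor (R \to (\lnot P \land \lnot Q))   [eliminate \to]
≡ \lnot (Q \land (\lnot R \lor P) \land (\lnot P \lor R)) \lor (R \to (\lnot P \land \lnot Q))   [eliminate \to]
≡ \lnot (Q \land (\lnot R \lor P) \land (\lnot P \lor R)) \lor \lnot R \lor (\lnot P \land \lnot Q)   [eliminate \to]
≡ \lnot Q \lor \lnot (\lnot R \lor P) \lor \lnot (\lnot P \lor R) \lor \lnot R \lor (\lnot P \land \lnot Q)   [De Morgan]
≡ \lnot Q \lor (\lnot \lnot R \land \lnot P) \lor \lnot (\lnot P \lor R) \lor \lnot R \lor (\lnot P \land \lnot Q)   [De Morgan]
≡ \lnot Q \lor (R \land \lnot P) \lor \lnot (\lnot P \lor R) \lor \lnot R \lor (\lnot P \land \lnot Q)   [double negation]
≡ \lnot Q \lor (R \land \lnot P) \lor (\lnot \lnot P \land \lnot R) \lor \lnot R \lor (\lnot P \land \lnot Q)   [De Morgan]
≡ \lnot Q \lor (R \land \lnot P) \lor (P \land \lnot R) \lor \lnot R \lor (\lnot P \land \lnot Q)   [double negation]
≡ \lnot Q \lor (R \land \lnot P) \lor \lnot R   [simplify]

\lnot Q \lor (R \land \lnot P) \lor \lnot R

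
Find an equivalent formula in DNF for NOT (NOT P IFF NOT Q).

NOT (NOT P IFF NOT Q)
≡ NOT ((NOT P IMPLIES NOT Q) AND (NOT Q IMPLIES NOT P))   [eliminate IFF]
≡ NOT ((NOT NOT P OR NOT Q) AND (NOT Q IMPLIES NOT P))   [eliminate IMPLIES]
≡ NOT ((NOT NOT P OR NOT Q) AND (NOT NOT Q OR NOT P))   [eliminate IMPLIES]
≡ NOT (NOT NOT P OR NOT Q) OR NOT (NOT NOT Q OR NOT P)   [De Morgan]
≡ (NOT NOT NOT P AND NOT NOT Q) OR NOT (NOT NOT Q OR NOT P)   [De Morgan]
≡ (NOT P AND NOT NOT Q) OR NOT (NOT NOT Q OR NOT P)   [double negation]
≡ (NOT P AND Q) OR NOT (NOT NOT Q OR NOT P)   [double negation]
≡ (NOT P AND Q) OR (NOT NOT NOT Q AND NOT NOT P)   [De Morgan]
≡ (NOT P AND Q) OR (NOT Q AND NOT NOT P)   [double negation]
≡ (NOT P AND Q) OR (NOT Q AND P)   [double negation]

(NOT P AND Q) OR (NOT Q AND P)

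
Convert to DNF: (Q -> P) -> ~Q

(Q & ~P) | ~Q

(Q -> P) -> ~Q
≡ ~(Q -> P) | ~Q   [eliminate ->]
≡ ~(~Q | P) | ~Q   [eliminate ->]
≡ (~~Q & ~P) | ~Q   [De Morgan]
≡ (Q & ~P) | ~Q   [double negation]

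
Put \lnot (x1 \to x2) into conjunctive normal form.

x1 \land \lnot x2

\lnot (x1 \to x2)
= \lnot (\lnot x1 \lor x2)   [eliminate \to]
= \lnot \lnot x1 \land \lnot x2   [De Morgan]
= x1 \land \lnot x2   [double negation]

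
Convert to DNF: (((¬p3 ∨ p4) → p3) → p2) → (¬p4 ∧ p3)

(p3 ∧ ¬p2) ∨ (¬p4 ∧ p3)

(((¬p3 ∨ p4) → p3) → p2) → (¬p4 ∧ p3)
≡ ¬(((¬p3 ∨ p4) → p3) → p2) ∨ (¬p4 ∧ p3)   [eliminate →]
≡ ¬(¬((¬p3 ∨ p4) → p3) ∨ p2) ∨ (¬p4 ∧ p3)   [eliminate →]
≡ ¬(¬(¬(¬p3 ∨ p4) ∨ p3) ∨ p2) ∨ (¬p4 ∧ p3)   [eliminate →]
≡ (¬¬(¬(¬p3 ∨ p4) ∨ p3) ∧ ¬p2) ∨ (¬p4 ∧ p3)   [De Morgan]
≡ ((¬(¬p3 ∨ p4) ∨ p3) ∧ ¬p2) ∨ (¬p4 ∧ p3)   [double negation]
≡ (((¬¬p3 ∧ ¬p4) ∨ p3) ∧ ¬p2) ∨ (¬p4 ∧ p3)   [De Morgan]
≡ (((p3 ∧ ¬p4) ∨ p3) ∧ ¬p2) ∨ (¬p4 ∧ p3)   [double negation]
≡ (p3 ∧ ¬p4 ∧ ¬p2) ∨ (p3 ∧ ¬p2) ∨ (¬p4 ∧ p3)   [distribute ∧ over ∨]
≡ (p3 ∧ ¬p2) ∨ (¬p4 ∧ p3)   [simplify]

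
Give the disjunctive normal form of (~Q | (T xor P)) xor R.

(~Q | (T xor P)) xor R
≡ ((~Q | (T xor P)) & ~R) | (~(~Q | (T xor P)) & R)   — expand xor
≡ ((~Q | (T & ~P) | (~T & P)) & ~R) | (~(~Q | (T xor P)) & R)   — expand xor
≡ ((~Q | (T & ~P) | (~T & P)) & ~R) | (~(~Q | (T & ~P) | (~T & P)) & R)   — expand xor
≡ ((~Q | (T & ~P) | (~T & P)) & ~R) | (~~Q & ~(T & ~P) & ~(~T & P) & R)   — De Morgan
≡ ((~Q | (T & ~P) | (~T & P)) & ~R) | (Q & ~(T & ~P) & ~(~T & P) & R)   — double negation
≡ ((~Q | (T & ~P) | (~T & P)) & ~R) | (Q & (~T | ~~P) & ~(~T & P) & R)   — De Morgan
≡ ((~Q | (T & ~P) | (~T & P)) & ~R) | (Q & (~T | P) & ~(~T & P) & R)   — double negation
≡ ((~Q | (T & ~P) | (~T & P)) & ~R) | (Q & (~T | P) & (~~T | ~P) & R)   — De Morgan
≡ ((~Q | (T & ~P) | (~T & P)) & ~R) | (Q & (~T | P) & (T | ~P) & R)   — double negation
≡ (~Q & ~R) | (T & ~P & ~R) | (~T & P & ~R) | (Q & ~T & T & R) | (Q & ~T & ~P & R) | (Q & P & T & R) | (Q & P & ~P & R)   — distribute & over |
≡ (~Q & ~R) | (T & ~P & ~R) | (~T & P & ~R) | (Q & ~T & ~P & R) | (Q & P & T & R)   — simplify

(~Q & ~R) | (T & ~P & ~R) | (~T & P & ~R) | (Q & ~T & ~P & R) | (Q & P & T & R)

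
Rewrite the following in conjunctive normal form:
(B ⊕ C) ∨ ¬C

(B ⊕ C) ∨ ¬C
= ((B ∨ C) ∧ ¬(B ∧ C)) ∨ ¬C   [expand ⊕]
= ((B ∨ C) ∧ (¬B ∨ ¬C)) ∨ ¬C   [De Morgan]
= (B ∨ C ∨ ¬C) ∧ (¬B ∨ ¬C ∨ ¬C)   [distribute ∨ over ∧]
= ¬B ∨ ¬C   [simplify]

¬B ∨ ¬C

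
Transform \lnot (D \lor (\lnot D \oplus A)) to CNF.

\lnot D \land (D \lor A)

\lnot (D \lor (\lnot D \oplus A))
≡ \lnot (D \lor ((\lnot D \lor A) \land \lnot (\lnot D \land A)))   [expand \oplus]
≡ \lnot D \land \lnot ((\lnot D \lor A) \land \lnot (\lnot D \land A))   [De Morgan]
≡ \lnot D \land (\lnot (\lnot D \lor A) \lor \lnot \lnot (\lnot D \land A))   [De Morgan]
≡ \lnot D \land ((\lnot \lnot D \land \lnot A) \lor \lnot \lnot (\lnot D \land A))   [De Morgan]
≡ \lnot D \land ((D \land \lnot A) \lor \lnot \lnot (\lnot D \land A))   [double negation]
≡ \lnot D \land ((D \land \lnot A) \lor (\lnot D \land A))   [double negation]
≡ \lnot D \land (D \lor \lnot D) \land (D \lor A) \land (\lnot A \lor \lnot D) \land (\lnot A \lor A)   [distribute \lor over \land]
≡ \lnot D \land (D \lor A)   [simplify]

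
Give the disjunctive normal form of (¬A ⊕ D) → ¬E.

(A ∧ ¬D) ∨ (D ∧ ¬A) ∨ ¬E

(¬A ⊕ D) → ¬E
≡ ¬(¬A ⊕ D) ∨ ¬E   — eliminate →
≡ ¬((¬A ∧ ¬D) ∨ (¬¬A ∧ D)) ∨ ¬E   — expand ⊕
≡ (¬(¬A ∧ ¬D) ∧ ¬(¬¬A ∧ D)) ∨ ¬E   — De Morgan
≡ ((¬¬A ∨ ¬¬D) ∧ ¬(¬¬A ∧ D)) ∨ ¬E   — De Morgan
≡ ((A ∨ ¬¬D) ∧ ¬(¬¬A ∧ D)) ∨ ¬E   — double negation
≡ ((A ∨ D) ∧ ¬(¬¬A ∧ D)) ∨ ¬E   — double negation
≡ ((A ∨ D) ∧ (¬¬¬A ∨ ¬D)) ∨ ¬E   — De Morgan
≡ ((A ∨ D) ∧ (¬A ∨ ¬D)) ∨ ¬E   — double negation
≡ (A ∧ ¬A) ∨ (A ∧ ¬D) ∨ (D ∧ ¬A) ∨ (D ∧ ¬D) ∨ ¬E   — distribute ∧ over ∨
≡ (A ∧ ¬D) ∨ (D ∧ ¬A) ∨ ¬E   — simplify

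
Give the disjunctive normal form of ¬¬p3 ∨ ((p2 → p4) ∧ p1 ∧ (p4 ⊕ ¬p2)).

p3 ∨ (¬p2 ∧ p1 ∧ ¬p4) ∨ (p4 ∧ p1 ∧ p2)

¬¬p3 ∨ ((p2 → p4) ∧ p1 ∧ (p4 ⊕ ¬p2))
≡ ¬¬p3 ∨ ((¬p2 ∨ p4) ∧ p1 ∧ (p4 ⊕ ¬p2))
≡ ¬¬p3 ∨ ((¬p2 ∨ p4) ∧ p1 ∧ ((p4 ∧ ¬¬p2) ∨ (¬p4 ∧ ¬p2)))
≡ p3 ∨ ((¬p2 ∨ p4) ∧ p1 ∧ ((p4 ∧ ¬¬p2) ∨ (¬p4 ∧ ¬p2)))
≡ p3 ∨ ((¬p2 ∨ p4) ∧ p1 ∧ ((p4 ∧ p2) ∨ (¬p4 ∧ ¬p2)))
≡ p3 ∨ (¬p2 ∧ p1 ∧ p4 ∧ p2) ∨ (¬p2 ∧ p1 ∧ ¬p4 ∧ ¬p2) ∨ (p4 ∧ p1 ∧ p4 ∧ p2) ∨ (p4 ∧ p1 ∧ ¬p4 ∧ ¬p2)
≡ p3 ∨ (¬p2 ∧ p1 ∧ ¬p4) ∨ (p4 ∧ p1 ∧ p2)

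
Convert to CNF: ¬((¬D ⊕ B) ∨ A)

¬((¬D ⊕ B) ∨ A)
= ¬(((¬D ∨ B) ∧ ¬(¬D ∧ B)) ∨ A)   (expand ⊕)
= ¬((¬D ∨ B) ∧ ¬(¬D ∧ B)) ∧ ¬A   (De Morgan)
= (¬(¬D ∨ B) ∨ ¬¬(¬D ∧ B)) ∧ ¬A   (De Morgan)
= ((¬¬D ∧ ¬B) ∨ ¬¬(¬D ∧ B)) ∧ ¬A   (De Morgan)
= ((D ∧ ¬B) ∨ ¬¬(¬D ∧ B)) ∧ ¬A   (double negation)
= ((D ∧ ¬B) ∨ (¬D ∧ B)) ∧ ¬A   (double negation)
= (D ∨ ¬D) ∧ (D ∨ B) ∧ (¬B ∨ ¬D) ∧ (¬B ∨ B) ∧ ¬A   (distribute ∨ over ∧)
= (D ∨ B) ∧ (¬B ∨ ¬D) ∧ ¬A   (simplify)

(D ∨ B) ∧ (¬B ∨ ¬D) ∧ ¬A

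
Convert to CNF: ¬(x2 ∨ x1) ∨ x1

¬(x2 ∨ x1) ∨ x1
≡ (¬x2 ∧ ¬x1) ∨ x1   [De Morgan]
≡ (¬x2 ∨ x1) ∧ (¬x1 ∨ x1)   [distribute ∨ over ∧]
≡ ¬x2 ∨ x1   [simplify]

¬x2 ∨ x1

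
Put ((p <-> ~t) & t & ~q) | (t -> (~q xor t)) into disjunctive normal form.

((p <-> ~t) & t & ~q) | (t -> (~q xor t))
⇔ ((p -> ~t) & (~t -> p) & t & ~q) | (t -> (~q xor t))   — eliminate <->
⇔ ((~p | ~t) & (~t -> p) & t & ~q) | (t -> (~q xor t))   — eliminate ->
⇔ ((~p | ~t) & (~~t | p) & t & ~q) | (t -> (~q xor t))   — eliminate ->
⇔ ((~p | ~t) & (~~t | p) & t & ~q) | ~t | (~q xor t)   — eliminate ->
⇔ ((~p | ~t) & (~~t | p) & t & ~q) | ~t | (~q & ~t) | (~~q & t)   — expand xor
⇔ ((~p | ~t) & (t | p) & t & ~q) | ~t | (~q & ~t) | (~~q & t)   — double negation
⇔ ((~p | ~t) & (t | p) & t & ~q) | ~t | (~q & ~t) | (q & t)   — double negation
⇔ (~p & t & t & ~q) | (~p & p & t & ~q) | (~t & t & t & ~q) | (~t & p & t & ~q) | ~t | (~q & ~t) | (q & t)   — distribute & over |
⇔ (~p & t & ~q) | ~t | (q & t)   — simplify

(~p & t & ~q) | ~t | (q & t)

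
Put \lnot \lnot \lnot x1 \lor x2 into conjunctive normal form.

\lnot \lnot \lnot x1 \lor x2
≡ \lnot x1 \lor x2   [double negation]

\lnot x1 \lor x2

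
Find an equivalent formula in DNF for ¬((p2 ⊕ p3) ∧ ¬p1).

(¬p2 ∧ ¬p3) ∨ (p3 ∧ p2) ∨ p1

¬((p2 ⊕ p3) ∧ ¬p1)
≡ ¬(((p2 ∧ ¬p3) ∨ (¬p2 ∧ p3)) ∧ ¬p1)   — expand ⊕
≡ ¬((p2 ∧ ¬p3) ∨ (¬p2 ∧ p3)) ∨ ¬¬p1   — De Morgan
≡ (¬(p2 ∧ ¬p3) ∧ ¬(¬p2 ∧ p3)) ∨ ¬¬p1   — De Morgan
≡ ((¬p2 ∨ ¬¬p3) ∧ ¬(¬p2 ∧ p3)) ∨ ¬¬p1   — De Morgan
≡ ((¬p2 ∨ p3) ∧ ¬(¬p2 ∧ p3)) ∨ ¬¬p1   — double negation
≡ ((¬p2 ∨ p3) ∧ (¬¬p2 ∨ ¬p3)) ∨ ¬¬p1   — De Morgan
≡ ((¬p2 ∨ p3) ∧ (p2 ∨ ¬p3)) ∨ ¬¬p1   — double negation
≡ ((¬p2 ∨ p3) ∧ (p2 ∨ ¬p3)) ∨ p1   — double negation
≡ (¬p2 ∧ p2) ∨ (¬p2 ∧ ¬p3) ∨ (p3 ∧ p2) ∨ (p3 ∧ ¬p3) ∨ p1   — distribute ∧ over ∨
≡ (¬p2 ∧ ¬p3) ∨ (p3 ∧ p2) ∨ p1   — simplify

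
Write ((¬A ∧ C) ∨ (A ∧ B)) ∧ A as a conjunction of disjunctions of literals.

(¬A ∨ B) ∧ (C ∨ B) ∧ A

((¬A ∧ C) ∨ (A ∧ B)) ∧ A
= (¬A ∨ A) ∧ (¬A ∨ B) ∧ (C ∨ A) ∧ (C ∨ B) ∧ A   [distribute ∨ over ∧]
= (¬A ∨ B) ∧ (C ∨ B) ∧ A   [simplify]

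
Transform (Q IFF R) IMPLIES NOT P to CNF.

(Q IFF R) IMPLIES NOT P
≡ NOT (Q IFF R) OR NOT P   (eliminate IMPLIES)
≡ NOT ((Q IMPLIES R) AND (R IMPLIES Q)) OR NOT P   (eliminate IFF)
≡ NOT ((NOT Q OR R) AND (R IMPLIES Q)) OR NOT P   (eliminate IMPLIES)
≡ NOT ((NOT Q OR R) AND (NOT R OR Q)) OR NOT P   (eliminate IMPLIES)
≡ NOT (NOT Q OR R) OR NOT (NOT R OR Q) OR NOT P   (De Morgan)
≡ (NOT NOT Q AND NOT R) OR NOT (NOT R OR Q) OR NOT P   (De Morgan)
≡ (Q AND NOT R) OR NOT (NOT R OR Q) OR NOT P   (double negation)
≡ (Q AND NOT R) OR (NOT NOT R AND NOT Q) OR NOT P   (De Morgan)
≡ (Q AND NOT R) OR (R AND NOT Q) OR NOT P   (double negation)
≡ (Q OR R OR NOT P) AND (Q OR NOT Q OR NOT P) AND (NOT R OR R OR NOT P) AND (NOT R OR NOT Q OR NOT P)   (distribute OR over AND)
≡ (Q OR R OR NOT P) AND (NOT R OR NOT Q OR NOT P)   (simplify)

(Q OR R OR NOT P) AND (NOT R OR NOT Q OR NOT P)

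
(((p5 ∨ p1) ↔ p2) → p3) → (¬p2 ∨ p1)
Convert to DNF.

(((p5 ∨ p1) ↔ p2) → p3) → (¬p2 ∨ p1)
= ¬(((p5 ∨ p1) ↔ p2) → p3) ∨ ¬p2 ∨ p1   (eliminate →)
= ¬(¬((p5 ∨ p1) ↔ p2) ∨ p3) ∨ ¬p2 ∨ p1   (eliminate →)
= ¬(¬(((p5 ∨ p1) → p2) ∧ (p2 → (p5 ∨ p1))) ∨ p3) ∨ ¬p2 ∨ p1   (eliminate ↔)
= ¬(¬((¬(p5 ∨ p1) ∨ p2) ∧ (p2 → (p5 ∨ p1))) ∨ p3) ∨ ¬p2 ∨ p1   (eliminate →)
= ¬(¬((¬(p5 ∨ p1) ∨ p2) ∧ (¬p2 ∨ p5 ∨ p1)) ∨ p3) ∨ ¬p2 ∨ p1   (eliminate →)
= (¬¬((¬(p5 ∨ p1) ∨ p2) ∧ (¬p2 ∨ p5 ∨ p1)) ∧ ¬p3) ∨ ¬p2 ∨ p1   (De Morgan)
= ((¬(p5 ∨ p1) ∨ p2) ∧ (¬p2 ∨ p5 ∨ p1) ∧ ¬p3) ∨ ¬p2 ∨ p1   (double negation)
= (((¬p5 ∧ ¬p1) ∨ p2) ∧ (¬p2 ∨ p5 ∨ p1) ∧ ¬p3) ∨ ¬p2 ∨ p1   (De Morgan)
= (¬p5 ∧ ¬p1 ∧ ¬p2 ∧ ¬p3) ∨ (¬p5 ∧ ¬p1 ∧ p5 ∧ ¬p3) ∨ (¬p5 ∧ ¬p1 ∧ p1 ∧ ¬p3) ∨ (p2 ∧ ¬p2 ∧ ¬p3) ∨ (p2 ∧ p5 ∧ ¬p3) ∨ (p2 ∧ p1 ∧ ¬p3) ∨ ¬p2 ∨ p1   (distribute ∧ over ∨)
= (p2 ∧ p5 ∧ ¬p3) ∨ ¬p2 ∨ p1   (simplify)

(p2 ∧ p5 ∧ ¬p3) ∨ ¬p2 ∨ p1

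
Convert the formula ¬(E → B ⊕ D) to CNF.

E ∧ (¬B ∨ D) ∧ (¬D ∨ B)

¬(E → B ⊕ D)
⇔ ¬(¬E ∨ (B ⊕ D))   — eliminate →
⇔ ¬(¬E ∨ (B ∨ D) ∧ ¬(B ∧ D))   — expand ⊕
⇔ ¬¬E ∧ ¬((B ∨ D) ∧ ¬(B ∧ D))   — De Morgan
⇔ E ∧ ¬((B ∨ D) ∧ ¬(B ∧ D))   — double negation
⇔ E ∧ (¬(B ∨ D) ∨ ¬¬(B ∧ D))   — De Morgan
⇔ E ∧ (¬B ∧ ¬D ∨ ¬¬(B ∧ D))   — De Morgan
⇔ E ∧ (¬B ∧ ¬D ∨ B ∧ D)   — double negation
⇔ E ∧ (¬B ∨ B) ∧ (¬B ∨ D) ∧ (¬D ∨ B) ∧ (¬D ∨ D)   — distribute ∨ over ∧
⇔ E ∧ (¬B ∨ D) ∧ (¬D ∨ B)   — simplify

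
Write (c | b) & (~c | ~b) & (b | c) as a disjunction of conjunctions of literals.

(c | b) & (~c | ~b) & (b | c)
≡ (c & ~c & b) | (c & ~c & c) | (c & ~b & b) | (c & ~b & c) | (b & ~c & b) | (b & ~c & c) | (b & ~b & b) | (b & ~b & c)
≡ (c & ~b) | (b & ~c)

(c & ~b) | (b & ~c)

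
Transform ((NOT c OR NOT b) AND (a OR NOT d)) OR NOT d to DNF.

(NOT c AND a) OR (NOT b AND a) OR NOT d

((NOT c OR NOT b) AND (a OR NOT d)) OR NOT d
≡ (NOT c AND a) OR (NOT c AND NOT d) OR (NOT b AND a) OR (NOT b AND NOT d) OR NOT d
≡ (NOT c AND a) OR (NOT b AND a) OR NOT d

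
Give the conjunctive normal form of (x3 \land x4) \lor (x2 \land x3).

(x3 \land x4) \lor (x2 \land x3)
≡ (x3 \lor x2) \land (x3 \lor x3) \land (x4 \lor x2) \land (x4 \lor x3)   [distribute \lor over \land]
≡ x3 \land (x4 \lor x2)   [simplify]

x3 \land (x4 \lor x2)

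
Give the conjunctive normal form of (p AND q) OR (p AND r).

(p AND q) OR (p AND r)
≡ (p OR p) AND (p OR r) AND (q OR p) AND (q OR r)   — distribute OR over AND
≡ p AND (q OR r)   — simplify

p AND (q OR r)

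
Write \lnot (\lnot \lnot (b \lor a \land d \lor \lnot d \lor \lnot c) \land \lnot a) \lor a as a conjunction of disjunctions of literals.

(\lnot b \lor a) \land (d \lor a) \land (c \lor a)

\lnot (\lnot \lnot (b \lor a \land d \lor \lnot d \lor \lnot c) \land \lnot a) \lor a
≡ \lnot \lnot \lnot (b \lor a \land d \lor \lnot d \lor \lnot c) \lor \lnot \lnot a \lor a
≡ \lnot (b \lor a \land d \lor \lnot d \lor \lnot c) \lor \lnot \lnot a \lor a
≡ \lnot b \land \lnot (a \land d) \land \lnot \lnot d \land \lnot \lnot c \lor \lnot \lnot a \lor a
≡ \lnot b \land (\lnot a \lor \lnot d) \land \lnot \lnot d \land \lnot \lnot c \lor \lnot \lnot a \lor a
≡ \lnot b \land (\lnot a \lor \lnot d) \land d \land \lnot \lnot c \lor \lnot \lnot a \lor a
≡ \lnot b \land (\lnot a \lor \lnot d) \land d \land c \lor \lnot \lnot a \lor a
≡ \lnot b \land (\lnot a \lor \lnot d) \land d \land c \lor a \lor a
≡ (\lnot b \lor a \lor a) \land (\lnot a \lor \lnot d \lor a \lor a) \land (d \lor a \lor a) \land (c \lor a \lor a)
≡ (\lnot b \lor a) \land (d \lor a) \land (c \lor a)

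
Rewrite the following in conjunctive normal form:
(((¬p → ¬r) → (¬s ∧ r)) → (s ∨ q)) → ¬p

(((¬p → ¬r) → (¬s ∧ r)) → (s ∨ q)) → ¬p
= ¬(((¬p → ¬r) → (¬s ∧ r)) → (s ∨ q)) ∨ ¬p   (eliminate →)
= ¬(¬((¬p → ¬r) → (¬s ∧ r)) ∨ s ∨ q) ∨ ¬p   (eliminate →)
= ¬(¬(¬(¬p → ¬r) ∨ (¬s ∧ r)) ∨ s ∨ q) ∨ ¬p   (eliminate →)
= ¬(¬(¬(¬¬p ∨ ¬r) ∨ (¬s ∧ r)) ∨ s ∨ q) ∨ ¬p   (eliminate →)
= (¬¬(¬(¬¬p ∨ ¬r) ∨ (¬s ∧ r)) ∧ ¬s ∧ ¬q) ∨ ¬p   (De Morgan)
= ((¬(¬¬p ∨ ¬r) ∨ (¬s ∧ r)) ∧ ¬s ∧ ¬q) ∨ ¬p   (double negation)
= (((¬¬¬p ∧ ¬¬r) ∨ (¬s ∧ r)) ∧ ¬s ∧ ¬q) ∨ ¬p   (De Morgan)
= (((¬p ∧ ¬¬r) ∨ (¬s ∧ r)) ∧ ¬s ∧ ¬q) ∨ ¬p   (double negation)
= (((¬p ∧ r) ∨ (¬s ∧ r)) ∧ ¬s ∧ ¬q) ∨ ¬p   (double negation)
= (¬p ∨ ¬s ∨ ¬p) ∧ (¬p ∨ r ∨ ¬p) ∧ (r ∨ ¬s ∨ ¬p) ∧ (r ∨ r ∨ ¬p) ∧ (¬s ∨ ¬p) ∧ (¬q ∨ ¬p)   (distribute ∨ over ∧)
= (¬p ∨ ¬s) ∧ (¬p ∨ r) ∧ (¬q ∨ ¬p)   (simplify)

(¬p ∨ ¬s) ∧ (¬p ∨ r) ∧ (¬q ∨ ¬p)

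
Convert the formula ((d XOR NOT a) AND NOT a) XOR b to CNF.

(NOT d OR a OR b) AND (NOT a OR b) AND (a OR d OR NOT b)

((d XOR NOT a) AND NOT a) XOR b
≡ (((d XOR NOT a) AND NOT a) OR b) AND NOT ((d XOR NOT a) AND NOT a AND b)   (expand XOR)
≡ (((d OR NOT a) AND NOT (d AND NOT a) AND NOT a) OR b) AND NOT ((d XOR NOT a) AND NOT a AND b)   (expand XOR)
≡ (((d OR NOT a) AND NOT (d AND NOT a) AND NOT a) OR b) AND NOT ((d OR NOT a) AND NOT (d AND NOT a) AND NOT a AND b)   (expand XOR)
≡ (((d OR NOT a) AND (NOT d OR NOT NOT a) AND NOT a) OR b) AND NOT ((d OR NOT a) AND NOT (d AND NOT a) AND NOT a AND b)   (De Morgan)
≡ (((d OR NOT a) AND (NOT d OR a) AND NOT a) OR b) AND NOT ((d OR NOT a) AND NOT (d AND NOT a) AND NOT a AND b)   (double negation)
≡ (((d OR NOT a) AND (NOT d OR a) AND NOT a) OR b) AND (NOT (d OR NOT a) OR NOT NOT (d AND NOT a) OR NOT NOT a OR NOT b)   (De Morgan)
≡ (((d OR NOT a) AND (NOT d OR a) AND NOT a) OR b) AND ((NOT d AND NOT NOT a) OR NOT NOT (d AND NOT a) OR NOT NOT a OR NOT b)   (De Morgan)
≡ (((d OR NOT a) AND (NOT d OR a) AND NOT a) OR b) AND ((NOT d AND a) OR NOT NOT (d AND NOT a) OR NOT NOT a OR NOT b)   (double negation)
≡ (((d OR NOT a) AND (NOT d OR a) AND NOT a) OR b) AND ((NOT d AND a) OR (d AND NOT a) OR NOT NOT a OR NOT b)   (double negation)
≡ (((d OR NOT a) AND (NOT d OR a) AND NOT a) OR b) AND ((NOT d AND a) OR (d AND NOT a) OR a OR NOT b)   (double negation)
≡ (d OR NOT a OR b) AND (NOT d OR a OR b) AND (NOT a OR b) AND (NOT d OR d OR a OR NOT b) AND (NOT d OR NOT a OR a OR NOT b) AND (a OR d OR a OR NOT b) AND (a OR NOT a OR a OR NOT b)   (distribute OR over AND)
≡ (NOT d OR a OR b) AND (NOT a OR b) AND (a OR d OR NOT b)   (simplify)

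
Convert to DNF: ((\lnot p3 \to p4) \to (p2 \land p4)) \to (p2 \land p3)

(p3 \land \lnot p2) \lor (p3 \land \lnot p4) \lor (p4 \land \lnot p2) \lor (p2 \land p3)

((\lnot p3 \to p4) \to (p2 \land p4)) \to (p2 \land p3)
≡ \lnot ((\lnot p3 \to p4) \to (p2 \land p4)) \lor (p2 \land p3)   — eliminate \to
≡ \lnot (\lnot (\lnot p3 \to p4) \lor (p2 \land p4)) \lor (p2 \land p3)   — eliminate \to
≡ \lnot (\lnot (\lnot \lnot p3 \lor p4) \lor (p2 \land p4)) \lor (p2 \land p3)   — eliminate \to
≡ (\lnot \lnot (\lnot \lnot p3 \lor p4) \land \lnot (p2 \land p4)) \lor (p2 \land p3)   — De Morgan
≡ ((\lnot \lnot p3 \lor p4) \land \lnot (p2 \land p4)) \lor (p2 \land p3)   — double negation
≡ ((p3 \lor p4) \land \lnot (p2 \land p4)) \lor (p2 \land p3)   — double negation
≡ ((p3 \lor p4) \land (\lnot p2 \lor \lnot p4)) \lor (p2 \land p3)   — De Morgan
≡ (p3 \land \lnot p2) \lor (p3 \land \lnot p4) \lor (p4 \land \lnot p2) \lor (p4 \land \lnot p4) \lor (p2 \land p3)   — distribute \land over \lor
≡ (p3 \land \lnot p2) \lor (p3 \land \lnot p4) \lor (p4 \land \lnot p2) \lor (p2 \land p3)   — simplify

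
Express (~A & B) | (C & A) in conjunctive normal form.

(~A | C) & (B | C) & (B | A)

(~A & B) | (C & A)
≡ (~A | C) & (~A | A) & (B | C) & (B | A)
≡ (~A | C) & (B | C) & (B | A)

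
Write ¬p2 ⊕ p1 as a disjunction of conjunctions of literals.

(¬p2 ∧ ¬p1) ∨ (p2 ∧ p1)

¬p2 ⊕ p1
= (¬p2 ∧ ¬p1) ∨ (¬¬p2 ∧ p1)   (expand ⊕)
= (¬p2 ∧ ¬p1) ∨ (p2 ∧ p1)   (double negation)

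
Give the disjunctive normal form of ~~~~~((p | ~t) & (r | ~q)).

(~p & t) | (~r & q)

~~~~~((p | ~t) & (r | ~q))
≡ ~~~((p | ~t) & (r | ~q))   [double negation]
≡ ~((p | ~t) & (r | ~q))   [double negation]
≡ ~(p | ~t) | ~(r | ~q)   [De Morgan]
≡ (~p & ~~t) | ~(r | ~q)   [De Morgan]
≡ (~p & t) | ~(r | ~q)   [double negation]
≡ (~p & t) | (~r & ~~q)   [De Morgan]
≡ (~p & t) | (~r & q)   [double negation]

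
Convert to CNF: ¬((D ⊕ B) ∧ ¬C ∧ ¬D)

¬((D ⊕ B) ∧ ¬C ∧ ¬D)
⇔ ¬((D ∨ B) ∧ ¬(D ∧ B) ∧ ¬C ∧ ¬D)   — expand ⊕
⇔ ¬(D ∨ B) ∨ ¬¬(D ∧ B) ∨ ¬¬C ∨ ¬¬D   — De Morgan
⇔ ¬D ∧ ¬B ∨ ¬¬(D ∧ B) ∨ ¬¬C ∨ ¬¬D   — De Morgan
⇔ ¬D ∧ ¬B ∨ D ∧ B ∨ ¬¬C ∨ ¬¬D   — double negation
⇔ ¬D ∧ ¬B ∨ D ∧ B ∨ C ∨ ¬¬D   — double negation
⇔ ¬D ∧ ¬B ∨ D ∧ B ∨ C ∨ D   — double negation
⇔ (¬D ∨ D ∨ C ∨ D) ∧ (¬D ∨ B ∨ C ∨ D) ∧ (¬B ∨ D ∨ C ∨ D) ∧ (¬B ∨ B ∨ C ∨ D)   — distribute ∨ over ∧
⇔ ¬B ∨ D ∨ C   — simplify

¬B ∨ D ∨ C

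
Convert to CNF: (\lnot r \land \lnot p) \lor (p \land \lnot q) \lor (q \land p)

(\lnot r \land \lnot p) \lor (p \land \lnot q) \lor (q \land p)
≡ (\lnot r \lor p \lor q) \land (\lnot r \lor p \lor p) \land (\lnot r \lor \lnot q \lor q) \land (\lnot r \lor \lnot q \lor p) \land (\lnot p \lor p \lor q) \land (\lnot p \lor p \lor p) \land (\lnot p \lor \lnot q \lor q) \land (\lnot p \lor \lnot q \lor p)   (distribute \lor over \land)
≡ \lnot r \lor p   (simplify)

\lnot r \lor p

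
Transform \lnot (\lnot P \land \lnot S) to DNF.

P \lor S

\lnot (\lnot P \land \lnot S)
= \lnot \lnot P \lor \lnot \lnot S
= P \lor \lnot \lnot S
= P \lor S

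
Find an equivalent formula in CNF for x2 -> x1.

~x2 | x1

x2 -> x1
≡ ~x2 | x1   [eliminate ->]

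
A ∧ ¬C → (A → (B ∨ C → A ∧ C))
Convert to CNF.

¬A ∨ C ∨ ¬B

A ∧ ¬C → (A → (B ∨ C → A ∧ C))
≡ ¬(A ∧ ¬C) ∨ (A → (B ∨ C → A ∧ C))   (eliminate →)
≡ ¬(A ∧ ¬C) ∨ ¬A ∨ (B ∨ C → A ∧ C)   (eliminate →)
≡ ¬(A ∧ ¬C) ∨ ¬A ∨ ¬(B ∨ C) ∨ A ∧ C   (eliminate →)
≡ ¬A ∨ ¬¬C ∨ ¬A ∨ ¬(B ∨ C) ∨ A ∧ C   (De Morgan)
≡ ¬A ∨ C ∨ ¬A ∨ ¬(B ∨ C) ∨ A ∧ C   (double negation)
≡ ¬A ∨ C ∨ ¬A ∨ ¬B ∧ ¬C ∨ A ∧ C   (De Morgan)
≡ (¬A ∨ C ∨ ¬A ∨ ¬B ∨ A) ∧ (¬A ∨ C ∨ ¬A ∨ ¬B ∨ C) ∧ (¬A ∨ C ∨ ¬A ∨ ¬C ∨ A) ∧ (¬A ∨ C ∨ ¬A ∨ ¬C ∨ C)   (distribute ∨ over ∧)
≡ ¬A ∨ C ∨ ¬B   (simplify)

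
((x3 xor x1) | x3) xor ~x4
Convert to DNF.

((x3 xor x1) | x3) xor ~x4
= (((x3 xor x1) | x3) & ~~x4) | (~((x3 xor x1) | x3) & ~x4)   (expand xor)
= (((x3 & ~x1) | (~x3 & x1) | x3) & ~~x4) | (~((x3 xor x1) | x3) & ~x4)   (expand xor)
= (((x3 & ~x1) | (~x3 & x1) | x3) & ~~x4) | (~((x3 & ~x1) | (~x3 & x1) | x3) & ~x4)   (expand xor)
= (((x3 & ~x1) | (~x3 & x1) | x3) & x4) | (~((x3 & ~x1) | (~x3 & x1) | x3) & ~x4)   (double negation)
= (((x3 & ~x1) | (~x3 & x1) | x3) & x4) | (~(x3 & ~x1) & ~(~x3 & x1) & ~x3 & ~x4)   (De Morgan)
= (((x3 & ~x1) | (~x3 & x1) | x3) & x4) | ((~x3 | ~~x1) & ~(~x3 & x1) & ~x3 & ~x4)   (De Morgan)
= (((x3 & ~x1) | (~x3 & x1) | x3) & x4) | ((~x3 | x1) & ~(~x3 & x1) & ~x3 & ~x4)   (double negation)
= (((x3 & ~x1) | (~x3 & x1) | x3) & x4) | ((~x3 | x1) & (~~x3 | ~x1) & ~x3 & ~x4)   (De Morgan)
= (((x3 & ~x1) | (~x3 & x1) | x3) & x4) | ((~x3 | x1) & (x3 | ~x1) & ~x3 & ~x4)   (double negation)
= (x3 & ~x1 & x4) | (~x3 & x1 & x4) | (x3 & x4) | (~x3 & x3 & ~x3 & ~x4) | (~x3 & ~x1 & ~x3 & ~x4) | (x1 & x3 & ~x3 & ~x4) | (x1 & ~x1 & ~x3 & ~x4)   (distribute & over |)
= (~x3 & x1 & x4) | (x3 & x4) | (~x3 & ~x1 & ~x4)   (simplify)

(~x3 & x1 & x4) | (x3 & x4) | (~x3 & ~x1 & ~x4)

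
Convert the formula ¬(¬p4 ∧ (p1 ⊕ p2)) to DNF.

¬(¬p4 ∧ (p1 ⊕ p2))
≡ ¬(¬p4 ∧ ((p1 ∧ ¬p2) ∨ (¬p1 ∧ p2)))   [expand ⊕]
≡ ¬¬p4 ∨ ¬((p1 ∧ ¬p2) ∨ (¬p1 ∧ p2))   [De Morgan]
≡ p4 ∨ ¬((p1 ∧ ¬p2) ∨ (¬p1 ∧ p2))   [double negation]
≡ p4 ∨ (¬(p1 ∧ ¬p2) ∧ ¬(¬p1 ∧ p2))   [De Morgan]
≡ p4 ∨ ((¬p1 ∨ ¬¬p2) ∧ ¬(¬p1 ∧ p2))   [De Morgan]
≡ p4 ∨ ((¬p1 ∨ p2) ∧ ¬(¬p1 ∧ p2))   [double negation]
≡ p4 ∨ ((¬p1 ∨ p2) ∧ (¬¬p1 ∨ ¬p2))   [De Morgan]
≡ p4 ∨ ((¬p1 ∨ p2) ∧ (p1 ∨ ¬p2))   [double negation]
≡ p4 ∨ (¬p1 ∧ p1) ∨ (¬p1 ∧ ¬p2) ∨ (p2 ∧ p1) ∨ (p2 ∧ ¬p2)   [distribute ∧ over ∨]
≡ p4 ∨ (¬p1 ∧ ¬p2) ∨ (p2 ∧ p1)   [simplify]

p4 ∨ (¬p1 ∧ ¬p2) ∨ (p2 ∧ p1)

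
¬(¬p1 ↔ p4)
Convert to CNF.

(¬p1 ∨ p4) ∧ (¬p4 ∨ p1)

¬(¬p1 ↔ p4)
≡ ¬((¬p1 → p4) ∧ (p4 → ¬p1))   — eliminate ↔
≡ ¬((¬¬p1 ∨ p4) ∧ (p4 → ¬p1))   — eliminate →
≡ ¬((¬¬p1 ∨ p4) ∧ (¬p4 ∨ ¬p1))   — eliminate →
≡ ¬(¬¬p1 ∨ p4) ∨ ¬(¬p4 ∨ ¬p1)   — De Morgan
≡ ¬¬¬p1 ∧ ¬p4 ∨ ¬(¬p4 ∨ ¬p1)   — De Morgan
≡ ¬p1 ∧ ¬p4 ∨ ¬(¬p4 ∨ ¬p1)   — double negation
≡ ¬p1 ∧ ¬p4 ∨ ¬¬p4 ∧ ¬¬p1   — De Morgan
≡ ¬p1 ∧ ¬p4 ∨ p4 ∧ ¬¬p1   — double negation
≡ ¬p1 ∧ ¬p4 ∨ p4 ∧ p1   — double negation
≡ (¬p1 ∨ p4) ∧ (¬p1 ∨ p1) ∧ (¬p4 ∨ p4) ∧ (¬p4 ∨ p1)   — distribute ∨ over ∧
≡ (¬p1 ∨ p4) ∧ (¬p4 ∨ p1)   — simplify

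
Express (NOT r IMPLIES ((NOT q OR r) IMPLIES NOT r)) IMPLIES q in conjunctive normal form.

(NOT r OR q) AND (r OR q)

(NOT r IMPLIES ((NOT q OR r) IMPLIES NOT r)) IMPLIES q
= NOT (NOT r IMPLIES ((NOT q OR r) IMPLIES NOT r)) OR q
= NOT (NOT NOT r OR ((NOT q OR r) IMPLIES NOT r)) OR q
= NOT (NOT NOT r OR NOT (NOT q OR r) OR NOT r) OR q
= (NOT NOT NOT r AND NOT NOT (NOT q OR r) AND NOT NOT r) OR q
= (NOT r AND NOT NOT (NOT q OR r) AND NOT NOT r) OR q
= (NOT r AND (NOT q OR r) AND NOT NOT r) OR q
= (NOT r AND (NOT q OR r) AND r) OR q
= (NOT r OR q) AND (NOT q OR r OR q) AND (r OR q)
= (NOT r OR q) AND (r OR q)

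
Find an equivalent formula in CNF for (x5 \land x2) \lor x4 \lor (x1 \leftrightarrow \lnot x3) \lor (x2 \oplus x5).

(x5 \lor x4 \lor \lnot x1 \lor \lnot x3 \lor x2) \land (x5 \lor x4 \lor x3 \lor x1 \lor x2)

(x5 \land x2) \lor x4 \lor (x1 \leftrightarrow \lnot x3) \lor (x2 \oplus x5)
≡ (x5 \land x2) \lor x4 \lor ((x1 \to \lnot x3) \land (\lnot x3 \to x1)) \lor (x2 \oplus x5)   (eliminate \leftrightarrow)
≡ (x5 \land x2) \lor x4 \lor ((\lnot x1 \lor \lnot x3) \land (\lnot x3 \to x1)) \lor (x2 \oplus x5)   (eliminate \to)
≡ (x5 \land x2) \lor x4 \lor ((\lnot x1 \lor \lnot x3) \land (\lnot \lnot x3 \lor x1)) \lor (x2 \oplus x5)   (eliminate \to)
≡ (x5 \land x2) \lor x4 \lor ((\lnot x1 \lor \lnot x3) \land (\lnot \lnot x3 \lor x1)) \lor ((x2 \lor x5) \land \lnot (x2 \land x5))   (expand \oplus)
≡ (x5 \land x2) \lor x4 \lor ((\lnot x1 \lor \lnot x3) \land (x3 \lor x1)) \lor ((x2 \lor x5) \land \lnot (x2 \land x5))   (double negation)
≡ (x5 \land x2) \lor x4 \lor ((\lnot x1 \lor \lnot x3) \land (x3 \lor x1)) \lor ((x2 \lor x5) \land (\lnot x2 \lor \lnot x5))   (De Morgan)
≡ (x5 \lor x4 \lor \lnot x1 \lor \lnot x3 \lor x2 \lor x5) \land (x5 \lor x4 \lor \lnot x1 \lor \lnot x3 \lor \lnot x2 \lor \lnot x5) \land (x5 \lor x4 \lor x3 \lor x1 \lor x2 \lor x5) \land (x5 \lor x4 \lor x3 \lor x1 \lor \lnot x2 \lor \lnot x5) \land (x2 \lor x4 \lor \lnot x1 \lor \lnot x3 \lor x2 \lor x5) \land (x2 \lor x4 \lor \lnot x1 \lor \lnot x3 \lor \lnot x2 \lor \lnot x5) \land (x2 \lor x4 \lor x3 \lor x1 \lor x2 \lor x5) \land (x2 \lor x4 \lor x3 \lor x1 \lor \lnot x2 \lor \lnot x5)   (distribute \lor over \land)
≡ (x5 \lor x4 \lor \lnot x1 \lor \lnot x3 \lor x2) \land (x5 \lor x4 \lor x3 \lor x1 \lor x2)   (simplify)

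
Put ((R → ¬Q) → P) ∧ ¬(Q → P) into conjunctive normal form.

((R → ¬Q) → P) ∧ ¬(Q → P)
= (¬(R → ¬Q) ∨ P) ∧ ¬(Q → P)   (eliminate →)
= (¬(¬R ∨ ¬Q) ∨ P) ∧ ¬(Q → P)   (eliminate →)
= (¬(¬R ∨ ¬Q) ∨ P) ∧ ¬(¬Q ∨ P)   (eliminate →)
= ((¬¬R ∧ ¬¬Q) ∨ P) ∧ ¬(¬Q ∨ P)   (De Morgan)
= ((R ∧ ¬¬Q) ∨ P) ∧ ¬(¬Q ∨ P)   (double negation)
= ((R ∧ Q) ∨ P) ∧ ¬(¬Q ∨ P)   (double negation)
= ((R ∧ Q) ∨ P) ∧ ¬¬Q ∧ ¬P   (De Morgan)
= ((R ∧ Q) ∨ P) ∧ Q ∧ ¬P   (double negation)
= (R ∨ P) ∧ (Q ∨ P) ∧ Q ∧ ¬P   (distribute ∨ over ∧)
= (R ∨ P) ∧ Q ∧ ¬P   (simplify)

(R ∨ P) ∧ Q ∧ ¬P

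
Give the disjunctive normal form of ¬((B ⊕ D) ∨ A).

¬((B ⊕ D) ∨ A)
= ¬(B ∧ ¬D ∨ ¬B ∧ D ∨ A)   (expand ⊕)
= ¬(B ∧ ¬D) ∧ ¬(¬B ∧ D) ∧ ¬A   (De Morgan)
= (¬B ∨ ¬¬D) ∧ ¬(¬B ∧ D) ∧ ¬A   (De Morgan)
= (¬B ∨ D) ∧ ¬(¬B ∧ D) ∧ ¬A   (double negation)
= (¬B ∨ D) ∧ (¬¬B ∨ ¬D) ∧ ¬A   (De Morgan)
= (¬B ∨ D) ∧ (B ∨ ¬D) ∧ ¬A   (double negation)
= ¬B ∧ B ∧ ¬A ∨ ¬B ∧ ¬D ∧ ¬A ∨ D ∧ B ∧ ¬A ∨ D ∧ ¬D ∧ ¬A   (distribute ∧ over ∨)
= ¬B ∧ ¬D ∧ ¬A ∨ D ∧ B ∧ ¬A   (simplify)

¬B ∧ ¬D ∧ ¬A ∨ D ∧ B ∧ ¬A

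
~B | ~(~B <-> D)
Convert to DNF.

~B | (D & B)

~B | ~(~B <-> D)
= ~B | ~((~B -> D) & (D -> ~B))   [eliminate <->]
= ~B | ~((~~B | D) & (D -> ~B))   [eliminate ->]
= ~B | ~((~~B | D) & (~D | ~B))   [eliminate ->]
= ~B | ~(~~B | D) | ~(~D | ~B)   [De Morgan]
= ~B | (~~~B & ~D) | ~(~D | ~B)   [De Morgan]
= ~B | (~B & ~D) | ~(~D | ~B)   [double negation]
= ~B | (~B & ~D) | (~~D & ~~B)   [De Morgan]
= ~B | (~B & ~D) | (D & ~~B)   [double negation]
= ~B | (~B & ~D) | (D & B)   [double negation]
= ~B | (D & B)   [simplify]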